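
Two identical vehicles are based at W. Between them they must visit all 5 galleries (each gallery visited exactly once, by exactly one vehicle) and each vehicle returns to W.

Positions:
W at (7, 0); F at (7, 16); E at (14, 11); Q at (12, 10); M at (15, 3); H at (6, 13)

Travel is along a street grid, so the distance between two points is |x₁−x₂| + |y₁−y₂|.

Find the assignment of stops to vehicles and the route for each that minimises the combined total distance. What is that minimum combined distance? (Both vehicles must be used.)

70 — the smallest possible combined total.

There are 2^4 − 1 = 15 ways to divide the 5 stops into two non-empty groups. For each, the best each vehicle can do is its own shortest tour through its group:
  {F} + {E, Q, M, H}: 32 + 46 = 78
  {E} + {F, Q, M, H}: 36 + 50 = 86
  {F, E} + {Q, M, H}: 46 + 44 = 90
  {Q} + {F, E, M, H}: 30 + 50 = 80
  {F, Q} + {E, M, H}: 42 + 44 = 86
  {E, Q} + {F, M, H}: 36 + 50 = 86
  … (15 splits in total)
  {M} + {F, E, Q, H}: 22 + 48 = 70  ← best
Best: vehicle 1 W → M → W = 22; vehicle 2 W → F → H → E → Q → W = 48; combined 70.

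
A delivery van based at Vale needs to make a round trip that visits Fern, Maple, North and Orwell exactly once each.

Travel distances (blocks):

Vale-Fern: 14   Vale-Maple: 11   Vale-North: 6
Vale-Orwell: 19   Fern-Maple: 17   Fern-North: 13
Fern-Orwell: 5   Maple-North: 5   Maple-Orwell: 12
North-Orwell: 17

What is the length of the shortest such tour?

Shortest round trip = 42 blocks.

With 4 stops there are 4!/2 = 12 distinct round trips (a route and its reverse cost the same).
Vale → Fern → Maple → North → Orwell → Vale: 14+17+5+17+19 = 72
Vale → Fern → Maple → Orwell → North → Vale: 14+17+12+17+6 = 66
Vale → Fern → North → Maple → Orwell → Vale: 14+13+5+12+19 = 63
Vale → Fern → North → Orwell → Maple → Vale: 14+13+17+12+11 = 67
Vale → Fern → Orwell → Maple → North → Vale: 14+5+12+5+6 = 42
Vale → Fern → Orwell → North → Maple → Vale: 14+5+17+5+11 = 52
Vale → Maple → Fern → North → Orwell → Vale: 11+17+13+17+19 = 77
Vale → Maple → Fern → Orwell → North → Vale: 11+17+5+17+6 = 56
Vale → Maple → North → Fern → Orwell → Vale: 11+5+13+5+19 = 53
Vale → Maple → Orwell → Fern → North → Vale: 11+12+5+13+6 = 47
Vale → North → Fern → Maple → Orwell → Vale: 6+13+17+12+19 = 67
Vale → North → Maple → Fern → Orwell → Vale: 6+5+17+5+19 = 52
The minimum is 42.
One optimal route: Vale → Fern → Orwell → Maple → North → Vale (or its reverse).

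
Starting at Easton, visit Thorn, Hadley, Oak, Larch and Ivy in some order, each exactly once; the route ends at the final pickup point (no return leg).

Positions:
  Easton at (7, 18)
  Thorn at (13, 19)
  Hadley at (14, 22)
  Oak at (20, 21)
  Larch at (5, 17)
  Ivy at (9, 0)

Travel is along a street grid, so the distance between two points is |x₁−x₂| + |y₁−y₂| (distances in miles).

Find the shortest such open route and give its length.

There are 5! = 120 possible orderings.
Easton→Thorn→Hadley→Oak→Larch→Ivy: 7+4+7+19+21 = 58
Easton→Thorn→Hadley→Oak→Ivy→Larch: 7+4+7+32+21 = 71
Easton→Thorn→Hadley→Larch→Oak→Ivy: 7+4+14+19+32 = 76
Easton→Thorn→Hadley→Larch→Ivy→Oak: 7+4+14+21+32 = 78
Easton→Thorn→Hadley→Ivy→Oak→Larch: 7+4+27+32+19 = 89
Easton→Thorn→Hadley→Ivy→Larch→Oak: 7+4+27+21+19 = 78
Easton→Thorn→Oak→Hadley→Larch→Ivy: 7+9+7+14+21 = 58
Easton→Thorn→Oak→Hadley→Ivy→Larch: 7+9+7+27+21 = 71
Easton→Thorn→Oak→Larch→Hadley→Ivy: 7+9+19+14+27 = 76
Easton→Thorn→Oak→Larch→Ivy→Hadley: 7+9+19+21+27 = 83
Easton→Thorn→Oak→Ivy→Hadley→Larch: 7+9+32+27+14 = 89
Easton→Thorn→Oak→Ivy→Larch→Hadley: 7+9+32+21+14 = 83
Easton→Thorn→Larch→Hadley→Oak→Ivy: 7+10+14+7+32 = 70
Easton→Thorn→Larch→Hadley→Ivy→Oak: 7+10+14+27+32 = 90
… (106 more)
Easton→Larch→Thorn→Hadley→Oak→Ivy: 3+10+4+7+32 = 56  ← best
The minimum is 56.
One shortest path: Easton → Larch → Thorn → Hadley → Oak → Ivy.

Minimum one-way distance = 56 miles.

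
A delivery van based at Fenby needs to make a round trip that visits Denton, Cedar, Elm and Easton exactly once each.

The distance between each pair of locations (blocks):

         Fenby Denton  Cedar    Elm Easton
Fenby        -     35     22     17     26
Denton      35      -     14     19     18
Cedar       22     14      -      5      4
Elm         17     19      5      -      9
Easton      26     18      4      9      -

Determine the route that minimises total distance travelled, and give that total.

79 blocks — the shortest possible round trip.

Fenby-Denton-Cedar-Elm-Easton-Fenby: 35+14+5+9+26 = 89
Fenby-Denton-Cedar-Easton-Elm-Fenby: 35+14+4+9+17 = 79
Fenby-Denton-Elm-Cedar-Easton-Fenby: 35+19+5+4+26 = 89
Fenby-Denton-Elm-Easton-Cedar-Fenby: 35+19+9+4+22 = 89
Fenby-Denton-Easton-Cedar-Elm-Fenby: 35+18+4+5+17 = 79
Fenby-Denton-Easton-Elm-Cedar-Fenby: 35+18+9+5+22 = 89
Fenby-Cedar-Denton-Elm-Easton-Fenby: 22+14+19+9+26 = 90
Fenby-Cedar-Denton-Easton-Elm-Fenby: 22+14+18+9+17 = 80
Fenby-Cedar-Elm-Denton-Easton-Fenby: 22+5+19+18+26 = 90
Fenby-Cedar-Easton-Denton-Elm-Fenby: 22+4+18+19+17 = 80
Fenby-Elm-Denton-Cedar-Easton-Fenby: 17+19+14+4+26 = 80
Fenby-Elm-Cedar-Denton-Easton-Fenby: 17+5+14+18+26 = 80
The minimum is 79.
One optimal route: Fenby → Denton → Cedar → Easton → Elm → Fenby (or its reverse).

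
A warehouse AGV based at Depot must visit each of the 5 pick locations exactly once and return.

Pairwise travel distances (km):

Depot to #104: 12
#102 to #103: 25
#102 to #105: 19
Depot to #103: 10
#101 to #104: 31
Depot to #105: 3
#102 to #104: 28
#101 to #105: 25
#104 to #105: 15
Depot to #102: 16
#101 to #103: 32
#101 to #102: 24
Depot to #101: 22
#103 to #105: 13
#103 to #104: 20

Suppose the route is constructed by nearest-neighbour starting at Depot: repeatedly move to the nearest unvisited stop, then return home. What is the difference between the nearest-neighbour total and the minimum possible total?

Depot: #105=3, #103=10, #104=12, #102=16, #101=22 ⇒ #105
#105: #103=13, #104=15, #102=19, #101=25 ⇒ #103
#103: #104=20, #102=25, #101=32 ⇒ #104
#104: #102=28, #101=31 ⇒ #102
#102: #101=24 ⇒ #101
NN route Depot → #105 → #103 → #104 → #102 → #101 → Depot costs 110.
Optimal: Depot → #102 → #101 → #104 → #103 → #105 → Depot costs 107 (by enumerating all 60 distinct tours).
Excess = 110 − 107 = 3.

The nearest-neighbour route is 3 km longer than optimal.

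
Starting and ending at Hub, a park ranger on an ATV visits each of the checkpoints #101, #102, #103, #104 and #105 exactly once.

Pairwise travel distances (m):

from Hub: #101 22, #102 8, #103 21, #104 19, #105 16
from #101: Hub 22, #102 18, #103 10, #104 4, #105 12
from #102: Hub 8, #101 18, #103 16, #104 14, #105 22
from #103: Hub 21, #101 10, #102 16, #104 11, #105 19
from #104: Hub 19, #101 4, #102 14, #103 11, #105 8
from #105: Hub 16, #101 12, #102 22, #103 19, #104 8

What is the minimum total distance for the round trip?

62 m — the shortest possible round trip.

There are 60 distinct closed tours to check (reversals are equivalent).
Hub→#101→#102→#103→#104→#105→Hub: 22+18+16+11+8+16 = 91
Hub→#101→#102→#103→#105→#104→Hub: 22+18+16+19+8+19 = 102
Hub→#101→#102→#104→#103→#105→Hub: 22+18+14+11+19+16 = 100
Hub→#101→#102→#104→#105→#103→Hub: 22+18+14+8+19+21 = 102
Hub→#101→#102→#105→#103→#104→Hub: 22+18+22+19+11+19 = 111
Hub→#101→#102→#105→#104→#103→Hub: 22+18+22+8+11+21 = 102
Hub→#101→#103→#102→#104→#105→Hub: 22+10+16+14+8+16 = 86
Hub→#101→#103→#102→#105→#104→Hub: 22+10+16+22+8+19 = 97
Hub→#101→#103→#104→#102→#105→Hub: 22+10+11+14+22+16 = 95
Hub→#101→#103→#104→#105→#102→Hub: 22+10+11+8+22+8 = 81
Hub→#101→#103→#105→#102→#104→Hub: 22+10+19+22+14+19 = 106
Hub→#101→#103→#105→#104→#102→Hub: 22+10+19+8+14+8 = 81
Hub→#101→#104→#102→#103→#105→Hub: 22+4+14+16+19+16 = 91
Hub→#101→#104→#102→#105→#103→Hub: 22+4+14+22+19+21 = 102
… (46 more)
Hub→#102→#103→#101→#104→#105→Hub: 8+16+10+4+8+16 = 62  ← best
The minimum is 62.
One optimal route: Hub → #102 → #103 → #101 → #104 → #105 → Hub (or its reverse).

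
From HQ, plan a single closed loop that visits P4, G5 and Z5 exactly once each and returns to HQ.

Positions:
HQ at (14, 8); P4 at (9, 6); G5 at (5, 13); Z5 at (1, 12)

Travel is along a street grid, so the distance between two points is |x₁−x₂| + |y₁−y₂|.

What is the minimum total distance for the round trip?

Minimum total distance: 40.

There are 3 distinct closed tours to check (reversals are equivalent).
HQ → P4 → G5 → Z5 → HQ: 7+11+5+17 = 40
HQ → P4 → Z5 → G5 → HQ: 7+14+5+14 = 40
HQ → G5 → P4 → Z5 → HQ: 14+11+14+17 = 56
The minimum is 40.
One optimal route: HQ → P4 → G5 → Z5 → HQ (or its reverse).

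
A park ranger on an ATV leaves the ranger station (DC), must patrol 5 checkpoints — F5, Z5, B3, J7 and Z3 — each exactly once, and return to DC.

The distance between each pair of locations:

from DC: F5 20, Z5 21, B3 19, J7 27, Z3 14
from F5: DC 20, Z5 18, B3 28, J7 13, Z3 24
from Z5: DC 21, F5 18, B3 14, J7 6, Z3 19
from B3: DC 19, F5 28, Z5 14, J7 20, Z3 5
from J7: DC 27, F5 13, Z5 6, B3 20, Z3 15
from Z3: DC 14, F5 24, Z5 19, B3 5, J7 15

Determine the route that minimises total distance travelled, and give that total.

Minimum total distance: 72.

With 5 stops there are 5!/2 = 60 distinct round trips (a route and its reverse cost the same).
DC → F5 → Z5 → B3 → J7 → Z3 → DC: 20+18+14+20+15+14 = 101
DC → F5 → Z5 → B3 → Z3 → J7 → DC: 20+18+14+5+15+27 = 99
DC → F5 → Z5 → J7 → B3 → Z3 → DC: 20+18+6+20+5+14 = 83
DC → F5 → Z5 → J7 → Z3 → B3 → DC: 20+18+6+15+5+19 = 83
DC → F5 → Z5 → Z3 → B3 → J7 → DC: 20+18+19+5+20+27 = 109
DC → F5 → Z5 → Z3 → J7 → B3 → DC: 20+18+19+15+20+19 = 111
DC → F5 → B3 → Z5 → J7 → Z3 → DC: 20+28+14+6+15+14 = 97
DC → F5 → B3 → Z5 → Z3 → J7 → DC: 20+28+14+19+15+27 = 123
DC → F5 → B3 → J7 → Z5 → Z3 → DC: 20+28+20+6+19+14 = 107
DC → F5 → B3 → J7 → Z3 → Z5 → DC: 20+28+20+15+19+21 = 123
DC → F5 → B3 → Z3 → Z5 → J7 → DC: 20+28+5+19+6+27 = 105
DC → F5 → B3 → Z3 → J7 → Z5 → DC: 20+28+5+15+6+21 = 95
DC → F5 → J7 → Z5 → B3 → Z3 → DC: 20+13+6+14+5+14 = 72
DC → F5 → J7 → Z5 → Z3 → B3 → DC: 20+13+6+19+5+19 = 82
… (46 more)
The minimum is 72.
One optimal route: DC → F5 → J7 → Z5 → B3 → Z3 → DC (or its reverse).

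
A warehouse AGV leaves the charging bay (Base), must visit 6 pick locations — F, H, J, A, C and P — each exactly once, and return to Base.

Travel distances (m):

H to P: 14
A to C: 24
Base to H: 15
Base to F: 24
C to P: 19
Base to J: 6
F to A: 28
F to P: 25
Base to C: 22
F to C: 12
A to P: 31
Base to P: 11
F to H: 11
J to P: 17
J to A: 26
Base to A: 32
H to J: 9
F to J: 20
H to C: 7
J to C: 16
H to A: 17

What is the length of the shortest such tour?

Shortest round trip = 102 m.

Base-F-H-J-A-C-P-Base: 24+11+9+26+24+19+11 = 124
Base-F-H-J-A-P-C-Base: 24+11+9+26+31+19+22 = 142
Base-F-H-J-C-A-P-Base: 24+11+9+16+24+31+11 = 126
Base-F-H-J-C-P-A-Base: 24+11+9+16+19+31+32 = 142
Base-F-H-J-P-A-C-Base: 24+11+9+17+31+24+22 = 138
Base-F-H-J-P-C-A-Base: 24+11+9+17+19+24+32 = 136
Base-F-H-A-J-C-P-Base: 24+11+17+26+16+19+11 = 124
Base-F-H-A-J-P-C-Base: 24+11+17+26+17+19+22 = 136
… (352 more)
Base-J-H-A-F-C-P-Base: 6+9+17+28+12+19+11 = 102  ← best
The minimum is 102.
One optimal route: Base → J → H → A → F → C → P → Base (or its reverse).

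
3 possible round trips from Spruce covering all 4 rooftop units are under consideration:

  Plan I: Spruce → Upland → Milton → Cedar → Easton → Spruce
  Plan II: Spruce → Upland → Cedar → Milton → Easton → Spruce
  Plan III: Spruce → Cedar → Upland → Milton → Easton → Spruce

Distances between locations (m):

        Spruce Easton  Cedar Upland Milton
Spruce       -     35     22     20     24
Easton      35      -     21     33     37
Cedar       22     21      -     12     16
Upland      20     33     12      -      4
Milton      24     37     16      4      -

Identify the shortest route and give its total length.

96 m — Plan I is the shortest.

Plan I: 20 + 4 + 16 + 21 + 35 = 96
Plan II: 20 + 12 + 16 + 37 + 35 = 120
Plan III: 22 + 12 + 4 + 37 + 35 = 110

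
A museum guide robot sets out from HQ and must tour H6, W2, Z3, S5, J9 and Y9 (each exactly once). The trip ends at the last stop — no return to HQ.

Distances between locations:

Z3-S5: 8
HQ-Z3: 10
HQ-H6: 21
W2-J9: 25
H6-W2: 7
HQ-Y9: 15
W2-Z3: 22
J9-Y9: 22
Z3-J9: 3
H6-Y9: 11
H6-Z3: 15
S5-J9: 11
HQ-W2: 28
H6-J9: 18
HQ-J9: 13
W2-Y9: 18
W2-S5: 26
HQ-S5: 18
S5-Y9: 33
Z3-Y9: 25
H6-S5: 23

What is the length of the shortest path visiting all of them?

68 — the minimum one-way total.

There are 6! = 720 possible orderings.
HQ→H6→W2→Z3→S5→J9→Y9: 21+7+22+8+11+22 = 91
HQ→H6→W2→Z3→S5→Y9→J9: 21+7+22+8+33+22 = 113
HQ→H6→W2→Z3→J9→S5→Y9: 21+7+22+3+11+33 = 97
HQ→H6→W2→Z3→J9→Y9→S5: 21+7+22+3+22+33 = 108
HQ→H6→W2→Z3→Y9→S5→J9: 21+7+22+25+33+11 = 119
HQ→H6→W2→Z3→Y9→J9→S5: 21+7+22+25+22+11 = 108
HQ→H6→W2→S5→Z3→J9→Y9: 21+7+26+8+3+22 = 87
HQ→H6→W2→S5→Z3→Y9→J9: 21+7+26+8+25+22 = 109
… (712 more)
HQ→Z3→J9→S5→W2→H6→Y9: 10+3+11+26+7+11 = 68  ← best
The minimum is 68.
One shortest path: HQ → Z3 → J9 → S5 → W2 → H6 → Y9.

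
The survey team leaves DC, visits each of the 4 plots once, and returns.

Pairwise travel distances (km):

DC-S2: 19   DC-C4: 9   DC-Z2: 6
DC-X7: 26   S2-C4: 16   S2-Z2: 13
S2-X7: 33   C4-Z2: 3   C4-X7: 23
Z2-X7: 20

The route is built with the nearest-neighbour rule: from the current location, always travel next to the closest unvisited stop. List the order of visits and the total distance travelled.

84 km along DC → Z2 → C4 → S2 → X7 → DC.

From DC: distances to unvisited — Z2=6, C4=9, S2=19, X7=26. Nearest is Z2 (6).
From Z2: distances to unvisited — C4=3, S2=13, X7=20. Nearest is C4 (3).
From C4: distances to unvisited — S2=16, X7=23. Nearest is S2 (16).
From S2: distances to unvisited — X7=33. Nearest is X7 (33).
Return X7→DC: 26.
Total = 6 + 3 + 16 + 33 + 26 = 84.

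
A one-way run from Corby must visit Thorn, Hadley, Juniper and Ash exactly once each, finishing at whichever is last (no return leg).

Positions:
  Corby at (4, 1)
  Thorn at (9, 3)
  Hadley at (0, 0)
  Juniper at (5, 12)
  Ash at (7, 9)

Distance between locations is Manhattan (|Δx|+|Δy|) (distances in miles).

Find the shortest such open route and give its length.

There are 4! = 24 possible orderings.
Corby - Thorn - Hadley - Juniper - Ash: 7+12+17+5 = 41
Corby - Thorn - Hadley - Ash - Juniper: 7+12+16+5 = 40
Corby - Thorn - Juniper - Hadley - Ash: 7+13+17+16 = 53
Corby - Thorn - Juniper - Ash - Hadley: 7+13+5+16 = 41
Corby - Thorn - Ash - Hadley - Juniper: 7+8+16+17 = 48
Corby - Thorn - Ash - Juniper - Hadley: 7+8+5+17 = 37
Corby - Hadley - Thorn - Juniper - Ash: 5+12+13+5 = 35
Corby - Hadley - Thorn - Ash - Juniper: 5+12+8+5 = 30
Corby - Hadley - Juniper - Thorn - Ash: 5+17+13+8 = 43
Corby - Hadley - Juniper - Ash - Thorn: 5+17+5+8 = 35
Corby - Hadley - Ash - Thorn - Juniper: 5+16+8+13 = 42
Corby - Hadley - Ash - Juniper - Thorn: 5+16+5+13 = 39
Corby - Juniper - Thorn - Hadley - Ash: 12+13+12+16 = 53
Corby - Juniper - Thorn - Ash - Hadley: 12+13+8+16 = 49
… (10 more)
The minimum is 30.
One shortest path: Corby → Hadley → Thorn → Ash → Juniper.

Minimum one-way distance = 30 miles.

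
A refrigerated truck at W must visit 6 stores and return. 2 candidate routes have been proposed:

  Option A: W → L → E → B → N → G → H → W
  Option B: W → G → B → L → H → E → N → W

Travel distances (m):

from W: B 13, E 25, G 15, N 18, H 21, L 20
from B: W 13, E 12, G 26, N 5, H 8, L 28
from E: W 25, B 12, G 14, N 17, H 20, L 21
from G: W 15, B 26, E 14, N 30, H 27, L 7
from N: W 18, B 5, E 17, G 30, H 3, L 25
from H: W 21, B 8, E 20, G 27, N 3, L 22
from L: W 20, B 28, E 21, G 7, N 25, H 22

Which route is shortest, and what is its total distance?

Shortest is Option A, total 136 m.

Option A: 20 + 21 + 12 + 5 + 30 + 27 + 21 = 136
Option B: 15 + 26 + 28 + 22 + 20 + 17 + 18 = 146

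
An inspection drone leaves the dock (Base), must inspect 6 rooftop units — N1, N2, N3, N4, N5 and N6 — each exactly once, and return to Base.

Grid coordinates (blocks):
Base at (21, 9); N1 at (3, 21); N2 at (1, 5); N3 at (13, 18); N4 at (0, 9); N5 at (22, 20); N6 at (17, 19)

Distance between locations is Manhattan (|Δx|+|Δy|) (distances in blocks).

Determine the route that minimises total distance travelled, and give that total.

Minimum total distance: 80 blocks.

With 6 stops there are 6!/2 = 360 distinct round trips (a route and its reverse cost the same).
Base-N1-N2-N3-N4-N5-N6-Base: 30+18+25+22+33+6+14 = 148
Base-N1-N2-N3-N4-N6-N5-Base: 30+18+25+22+27+6+12 = 140
Base-N1-N2-N3-N5-N4-N6-Base: 30+18+25+11+33+27+14 = 158
Base-N1-N2-N3-N5-N6-N4-Base: 30+18+25+11+6+27+21 = 138
Base-N1-N2-N3-N6-N4-N5-Base: 30+18+25+5+27+33+12 = 150
Base-N1-N2-N3-N6-N5-N4-Base: 30+18+25+5+6+33+21 = 138
Base-N1-N2-N4-N3-N5-N6-Base: 30+18+5+22+11+6+14 = 106
Base-N1-N2-N4-N3-N6-N5-Base: 30+18+5+22+5+6+12 = 98
… (352 more)
Base-N2-N4-N1-N3-N6-N5-Base: 24+5+15+13+5+6+12 = 80  ← best
The minimum is 80.
One optimal route: Base → N2 → N4 → N1 → N3 → N6 → N5 → Base (or its reverse).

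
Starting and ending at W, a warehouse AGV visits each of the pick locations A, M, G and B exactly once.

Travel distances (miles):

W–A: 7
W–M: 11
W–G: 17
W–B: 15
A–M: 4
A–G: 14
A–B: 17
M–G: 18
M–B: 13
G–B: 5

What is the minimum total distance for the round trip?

W→A→M→G→B→W: 7+4+18+5+15 = 49
W→A→M→B→G→W: 7+4+13+5+17 = 46
W→A→G→M→B→W: 7+14+18+13+15 = 67
W→A→G→B→M→W: 7+14+5+13+11 = 50
W→A→B→M→G→W: 7+17+13+18+17 = 72
W→A→B→G→M→W: 7+17+5+18+11 = 58
W→M→A→G→B→W: 11+4+14+5+15 = 49
W→M→A→B→G→W: 11+4+17+5+17 = 54
W→M→G→A→B→W: 11+18+14+17+15 = 75
W→M→B→A→G→W: 11+13+17+14+17 = 72
W→G→A→M→B→W: 17+14+4+13+15 = 63
W→G→M→A→B→W: 17+18+4+17+15 = 71
The minimum is 46.
One optimal route: W → A → M → B → G → W (or its reverse).

Shortest round trip = 46 miles.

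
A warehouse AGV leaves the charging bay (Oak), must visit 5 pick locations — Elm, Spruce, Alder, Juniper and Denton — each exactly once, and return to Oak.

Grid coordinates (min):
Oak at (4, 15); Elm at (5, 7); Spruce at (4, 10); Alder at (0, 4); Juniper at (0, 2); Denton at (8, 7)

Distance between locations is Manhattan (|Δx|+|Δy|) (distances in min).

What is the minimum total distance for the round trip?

Shortest round trip = 42 min.

Oak - Elm - Spruce - Alder - Juniper - Denton - Oak: 9+4+10+2+13+12 = 50
Oak - Elm - Spruce - Alder - Denton - Juniper - Oak: 9+4+10+11+13+17 = 64
Oak - Elm - Spruce - Juniper - Alder - Denton - Oak: 9+4+12+2+11+12 = 50
Oak - Elm - Spruce - Juniper - Denton - Alder - Oak: 9+4+12+13+11+15 = 64
Oak - Elm - Spruce - Denton - Alder - Juniper - Oak: 9+4+7+11+2+17 = 50
Oak - Elm - Spruce - Denton - Juniper - Alder - Oak: 9+4+7+13+2+15 = 50
Oak - Elm - Alder - Spruce - Juniper - Denton - Oak: 9+8+10+12+13+12 = 64
Oak - Elm - Alder - Spruce - Denton - Juniper - Oak: 9+8+10+7+13+17 = 64
Oak - Elm - Alder - Juniper - Spruce - Denton - Oak: 9+8+2+12+7+12 = 50
Oak - Elm - Alder - Juniper - Denton - Spruce - Oak: 9+8+2+13+7+5 = 44
Oak - Elm - Alder - Denton - Spruce - Juniper - Oak: 9+8+11+7+12+17 = 64
Oak - Elm - Alder - Denton - Juniper - Spruce - Oak: 9+8+11+13+12+5 = 58
Oak - Elm - Juniper - Spruce - Alder - Denton - Oak: 9+10+12+10+11+12 = 64
Oak - Elm - Juniper - Spruce - Denton - Alder - Oak: 9+10+12+7+11+15 = 64
… (46 more)
Oak - Elm - Denton - Alder - Juniper - Spruce - Oak: 9+3+11+2+12+5 = 42  ← best
The minimum is 42.
One optimal route: Oak → Elm → Denton → Alder → Juniper → Spruce → Oak (or its reverse).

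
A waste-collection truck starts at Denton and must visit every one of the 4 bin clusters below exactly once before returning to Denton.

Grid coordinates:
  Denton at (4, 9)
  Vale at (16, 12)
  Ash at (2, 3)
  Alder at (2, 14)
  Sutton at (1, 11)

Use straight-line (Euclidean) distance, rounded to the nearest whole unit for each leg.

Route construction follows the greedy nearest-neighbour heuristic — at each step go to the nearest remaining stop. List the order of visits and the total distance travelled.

Nearest-neighbour total = 47; route Denton → Sutton → Alder → Ash → Vale → Denton.

At Denton the remaining stops are Sutton 4, Alder 5, Ash 6, Vale 12; go to Sutton.
At Sutton the remaining stops are Alder 3, Ash 8, Vale 15; go to Alder.
At Alder the remaining stops are Ash 11, Vale 14; go to Ash.
At Ash the remaining stops are Vale 17; go to Vale.
Return Vale→Denton: 12.
Total = 4 + 3 + 11 + 17 + 12 = 47.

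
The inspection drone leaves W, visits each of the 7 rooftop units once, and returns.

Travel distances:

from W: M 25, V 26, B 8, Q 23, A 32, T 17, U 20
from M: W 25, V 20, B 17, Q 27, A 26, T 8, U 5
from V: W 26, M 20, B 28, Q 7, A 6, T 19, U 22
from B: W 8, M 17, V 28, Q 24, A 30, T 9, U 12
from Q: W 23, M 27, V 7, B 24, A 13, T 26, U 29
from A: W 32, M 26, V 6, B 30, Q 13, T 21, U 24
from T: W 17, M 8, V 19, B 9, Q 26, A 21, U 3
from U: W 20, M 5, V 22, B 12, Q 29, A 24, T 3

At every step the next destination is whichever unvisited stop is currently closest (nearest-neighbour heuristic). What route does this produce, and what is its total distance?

From W: distances to unvisited — B=8, T=17, U=20, Q=23, M=25, V=26, A=32. Nearest is B (8).
From B: distances to unvisited — T=9, U=12, M=17, Q=24, V=28, A=30. Nearest is T (9).
From T: distances to unvisited — U=3, M=8, V=19, A=21, Q=26. Nearest is U (3).
From U: distances to unvisited — M=5, V=22, A=24, Q=29. Nearest is M (5).
From M: distances to unvisited — V=20, A=26, Q=27. Nearest is V (20).
From V: distances to unvisited — A=6, Q=7. Nearest is A (6).
From A: distances to unvisited — Q=13. Nearest is Q (13).
Return Q→W: 23.
Total = 8 + 9 + 3 + 5 + 20 + 6 + 13 + 23 = 87.

Total distance 87 via the nearest-neighbour route W → B → T → U → M → V → A → Q → W.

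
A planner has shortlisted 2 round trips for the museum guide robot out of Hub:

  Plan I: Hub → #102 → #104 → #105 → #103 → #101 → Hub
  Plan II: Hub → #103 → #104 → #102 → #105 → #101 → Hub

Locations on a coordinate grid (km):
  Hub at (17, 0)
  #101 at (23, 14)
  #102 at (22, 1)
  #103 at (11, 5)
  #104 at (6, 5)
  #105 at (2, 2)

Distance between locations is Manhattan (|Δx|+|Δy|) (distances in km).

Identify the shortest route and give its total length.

Plan I: 6 + 20 + 7 + 12 + 21 + 20 = 86
Plan II: 11 + 5 + 20 + 21 + 33 + 20 = 110

86 km — Plan I is the shortest.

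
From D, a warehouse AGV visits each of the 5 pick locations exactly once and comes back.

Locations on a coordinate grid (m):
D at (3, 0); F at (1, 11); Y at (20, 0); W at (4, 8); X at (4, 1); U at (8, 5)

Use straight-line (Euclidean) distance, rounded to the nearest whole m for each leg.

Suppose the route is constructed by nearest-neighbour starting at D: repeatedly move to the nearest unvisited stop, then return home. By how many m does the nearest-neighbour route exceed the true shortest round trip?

From D: X=1, U=7, W=8, F=11, Y=17 → choose X (1).
From X: U=6, W=7, F=10, Y=16 → choose U (6).
From U: W=5, F=9, Y=13 → choose W (5).
From W: F=4, Y=18 → choose F (4).
From F: Y=22 → choose Y (22).
NN route D → X → U → W → F → Y → D costs 55.
Optimal: D → F → W → U → Y → X → D costs 50 (by enumerating all 60 distinct tours).
Excess = 55 − 50 = 5.

The nearest-neighbour route is 5 m longer than optimal.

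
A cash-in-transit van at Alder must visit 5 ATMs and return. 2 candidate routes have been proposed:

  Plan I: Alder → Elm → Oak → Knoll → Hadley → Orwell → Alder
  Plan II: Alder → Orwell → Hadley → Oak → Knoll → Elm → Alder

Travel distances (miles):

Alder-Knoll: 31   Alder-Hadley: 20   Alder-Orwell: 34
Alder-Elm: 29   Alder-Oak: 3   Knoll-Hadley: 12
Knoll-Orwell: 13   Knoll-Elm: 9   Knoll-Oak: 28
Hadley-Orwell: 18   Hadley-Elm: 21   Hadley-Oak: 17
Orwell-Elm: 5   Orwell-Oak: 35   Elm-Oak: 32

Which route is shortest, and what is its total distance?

Plan I: 29 + 32 + 28 + 12 + 18 + 34 = 153
Plan II: 34 + 18 + 17 + 28 + 9 + 29 = 135

135 miles — Plan II is the shortest.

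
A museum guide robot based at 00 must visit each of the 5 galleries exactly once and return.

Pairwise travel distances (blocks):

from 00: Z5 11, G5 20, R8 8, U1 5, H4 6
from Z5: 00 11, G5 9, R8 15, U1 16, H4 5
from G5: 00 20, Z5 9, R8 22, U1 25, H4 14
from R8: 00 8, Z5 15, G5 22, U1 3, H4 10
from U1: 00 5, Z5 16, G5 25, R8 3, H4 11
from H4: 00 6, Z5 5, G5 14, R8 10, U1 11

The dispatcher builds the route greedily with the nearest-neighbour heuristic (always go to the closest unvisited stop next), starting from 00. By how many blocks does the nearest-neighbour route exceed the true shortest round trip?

00: U1=5, H4=6, R8=8, Z5=11, G5=20 ⇒ U1
U1: R8=3, H4=11, Z5=16, G5=25 ⇒ R8
R8: H4=10, Z5=15, G5=22 ⇒ H4
H4: Z5=5, G5=14 ⇒ Z5
Z5: G5=9 ⇒ G5
NN route 00 → U1 → R8 → H4 → Z5 → G5 → 00 costs 52.
Optimal: 00 → U1 → R8 → G5 → Z5 → H4 → 00 costs 50 (by enumerating all 60 distinct tours).
Excess = 52 − 50 = 2.

2 blocks longer than the optimal tour.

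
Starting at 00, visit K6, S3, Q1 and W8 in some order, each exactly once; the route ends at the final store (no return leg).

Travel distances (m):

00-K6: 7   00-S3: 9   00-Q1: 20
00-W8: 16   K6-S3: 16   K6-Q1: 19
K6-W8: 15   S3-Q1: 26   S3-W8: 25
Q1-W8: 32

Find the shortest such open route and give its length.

Minimum one-way distance = 68 m.

There are 4! = 24 possible orderings.
00→K6→S3→Q1→W8: 7+16+26+32 = 81
00→K6→S3→W8→Q1: 7+16+25+32 = 80
00→K6→Q1→S3→W8: 7+19+26+25 = 77
00→K6→Q1→W8→S3: 7+19+32+25 = 83
00→K6→W8→S3→Q1: 7+15+25+26 = 73
00→K6→W8→Q1→S3: 7+15+32+26 = 80
00→S3→K6→Q1→W8: 9+16+19+32 = 76
00→S3→K6→W8→Q1: 9+16+15+32 = 72
00→S3→Q1→K6→W8: 9+26+19+15 = 69
00→S3→Q1→W8→K6: 9+26+32+15 = 82
00→S3→W8→K6→Q1: 9+25+15+19 = 68
00→S3→W8→Q1→K6: 9+25+32+19 = 85
00→Q1→K6→S3→W8: 20+19+16+25 = 80
00→Q1→K6→W8→S3: 20+19+15+25 = 79
… (10 more)
The minimum is 68.
One shortest path: 00 → S3 → W8 → K6 → Q1.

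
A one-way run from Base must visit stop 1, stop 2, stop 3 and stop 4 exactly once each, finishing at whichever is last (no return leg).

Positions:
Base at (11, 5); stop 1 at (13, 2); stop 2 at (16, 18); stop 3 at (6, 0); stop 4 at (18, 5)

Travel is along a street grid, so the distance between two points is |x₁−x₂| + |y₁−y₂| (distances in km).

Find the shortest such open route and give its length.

There are 4! = 24 possible orderings.
Base→stop 1→stop 2→stop 3→stop 4: 5+19+28+17 = 69
Base→stop 1→stop 2→stop 4→stop 3: 5+19+15+17 = 56
Base→stop 1→stop 3→stop 2→stop 4: 5+9+28+15 = 57
Base→stop 1→stop 3→stop 4→stop 2: 5+9+17+15 = 46
Base→stop 1→stop 4→stop 2→stop 3: 5+8+15+28 = 56
Base→stop 1→stop 4→stop 3→stop 2: 5+8+17+28 = 58
Base→stop 2→stop 1→stop 3→stop 4: 18+19+9+17 = 63
Base→stop 2→stop 1→stop 4→stop 3: 18+19+8+17 = 62
Base→stop 2→stop 3→stop 1→stop 4: 18+28+9+8 = 63
Base→stop 2→stop 3→stop 4→stop 1: 18+28+17+8 = 71
Base→stop 2→stop 4→stop 1→stop 3: 18+15+8+9 = 50
Base→stop 2→stop 4→stop 3→stop 1: 18+15+17+9 = 59
Base→stop 3→stop 1→stop 2→stop 4: 10+9+19+15 = 53
Base→stop 3→stop 1→stop 4→stop 2: 10+9+8+15 = 42
… (10 more)
The minimum is 42.
One shortest path: Base → stop 3 → stop 1 → stop 4 → stop 2.

42 km — the minimum one-way total.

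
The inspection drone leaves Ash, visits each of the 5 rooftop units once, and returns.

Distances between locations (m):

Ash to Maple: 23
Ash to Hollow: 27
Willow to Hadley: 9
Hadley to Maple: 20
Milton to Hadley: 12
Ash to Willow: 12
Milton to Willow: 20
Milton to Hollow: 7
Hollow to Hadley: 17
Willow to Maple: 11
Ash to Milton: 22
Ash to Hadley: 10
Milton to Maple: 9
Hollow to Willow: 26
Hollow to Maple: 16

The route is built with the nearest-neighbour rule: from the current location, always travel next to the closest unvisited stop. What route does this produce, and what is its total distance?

Nearest-neighbour total = 73 m; route Ash → Hadley → Willow → Maple → Milton → Hollow → Ash.

At Ash the remaining stops are Hadley 10, Willow 12, Milton 22, Maple 23, Hollow 27; go to Hadley.
At Hadley the remaining stops are Willow 9, Milton 12, Hollow 17, Maple 20; go to Willow.
At Willow the remaining stops are Maple 11, Milton 20, Hollow 26; go to Maple.
At Maple the remaining stops are Milton 9, Hollow 16; go to Milton.
At Milton the remaining stops are Hollow 7; go to Hollow.
Return Hollow→Ash: 27.
Total = 10 + 9 + 11 + 9 + 7 + 27 = 73.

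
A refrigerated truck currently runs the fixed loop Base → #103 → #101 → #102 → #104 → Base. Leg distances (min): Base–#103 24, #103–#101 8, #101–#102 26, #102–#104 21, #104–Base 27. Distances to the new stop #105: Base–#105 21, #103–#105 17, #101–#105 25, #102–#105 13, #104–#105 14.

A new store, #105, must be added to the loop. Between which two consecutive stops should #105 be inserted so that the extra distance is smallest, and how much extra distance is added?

Adding 6 min by placing #105 on the #102–#104 leg.

Insertion cost between consecutive stops i–j is d(i,#105) + d(#105,j) − d(i,j):
  between Base and #103: 21 + 17 − 24 = 14
  between #103 and #101: 17 + 25 − 8 = 34
  between #101 and #102: 25 + 13 − 26 = 12
  between #102 and #104: 13 + 14 − 21 = 6
  between #104 and Base: 14 + 21 − 27 = 8
Cheapest insertion is between #102 and #104, adding 6.
New total = 106 + 6 = 112.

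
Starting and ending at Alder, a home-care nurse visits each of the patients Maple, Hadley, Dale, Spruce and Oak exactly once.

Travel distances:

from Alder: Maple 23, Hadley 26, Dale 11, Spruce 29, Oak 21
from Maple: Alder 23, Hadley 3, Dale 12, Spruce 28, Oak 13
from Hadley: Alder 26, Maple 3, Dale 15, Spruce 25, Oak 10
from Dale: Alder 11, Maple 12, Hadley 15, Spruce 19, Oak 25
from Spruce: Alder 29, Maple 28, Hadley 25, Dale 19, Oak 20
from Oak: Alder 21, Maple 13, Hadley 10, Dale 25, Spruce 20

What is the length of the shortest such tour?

85 — the shortest possible round trip.

With 5 stops there are 5!/2 = 60 distinct round trips (a route and its reverse cost the same).
Alder - Maple - Hadley - Dale - Spruce - Oak - Alder: 23+3+15+19+20+21 = 101
Alder - Maple - Hadley - Dale - Oak - Spruce - Alder: 23+3+15+25+20+29 = 115
Alder - Maple - Hadley - Spruce - Dale - Oak - Alder: 23+3+25+19+25+21 = 116
Alder - Maple - Hadley - Spruce - Oak - Dale - Alder: 23+3+25+20+25+11 = 107
Alder - Maple - Hadley - Oak - Dale - Spruce - Alder: 23+3+10+25+19+29 = 109
Alder - Maple - Hadley - Oak - Spruce - Dale - Alder: 23+3+10+20+19+11 = 86
Alder - Maple - Dale - Hadley - Spruce - Oak - Alder: 23+12+15+25+20+21 = 116
Alder - Maple - Dale - Hadley - Oak - Spruce - Alder: 23+12+15+10+20+29 = 109
Alder - Maple - Dale - Spruce - Hadley - Oak - Alder: 23+12+19+25+10+21 = 110
Alder - Maple - Dale - Spruce - Oak - Hadley - Alder: 23+12+19+20+10+26 = 110
Alder - Maple - Dale - Oak - Hadley - Spruce - Alder: 23+12+25+10+25+29 = 124
Alder - Maple - Dale - Oak - Spruce - Hadley - Alder: 23+12+25+20+25+26 = 131
Alder - Maple - Spruce - Hadley - Dale - Oak - Alder: 23+28+25+15+25+21 = 137
Alder - Maple - Spruce - Hadley - Oak - Dale - Alder: 23+28+25+10+25+11 = 122
… (46 more)
Alder - Dale - Maple - Hadley - Oak - Spruce - Alder: 11+12+3+10+20+29 = 85  ← best
The minimum is 85.
One optimal route: Alder → Dale → Maple → Hadley → Oak → Spruce → Alder (or its reverse).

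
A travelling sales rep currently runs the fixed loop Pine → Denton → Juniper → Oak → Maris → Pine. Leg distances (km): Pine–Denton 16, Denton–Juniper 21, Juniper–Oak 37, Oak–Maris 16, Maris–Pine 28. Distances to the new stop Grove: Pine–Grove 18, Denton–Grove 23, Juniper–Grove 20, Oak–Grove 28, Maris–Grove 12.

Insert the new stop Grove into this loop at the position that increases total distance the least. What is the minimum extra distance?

Insertion cost between consecutive stops i–j is d(i,Grove) + d(Grove,j) − d(i,j):
  between Pine and Denton: 18 + 23 − 16 = 25
  between Denton and Juniper: 23 + 20 − 21 = 22
  between Juniper and Oak: 20 + 28 − 37 = 11
  between Oak and Maris: 28 + 12 − 16 = 24
  between Maris and Pine: 12 + 18 − 28 = 2
Cheapest insertion is between Maris and Pine, adding 2.
New total = 118 + 2 = 120.

+2 km — insert Grove between Maris and Pine.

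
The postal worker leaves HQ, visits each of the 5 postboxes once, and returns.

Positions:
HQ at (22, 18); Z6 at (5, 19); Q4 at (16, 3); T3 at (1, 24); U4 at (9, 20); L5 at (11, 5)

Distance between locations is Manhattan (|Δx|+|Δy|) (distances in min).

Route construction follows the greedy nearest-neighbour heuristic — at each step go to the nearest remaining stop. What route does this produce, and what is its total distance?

Nearest-neighbour total = 86 min; route HQ → U4 → Z6 → T3 → L5 → Q4 → HQ.

From HQ: distances to unvisited — U4=15, Z6=18, Q4=21, L5=24, T3=27. Nearest is U4 (15).
From U4: distances to unvisited — Z6=5, T3=12, L5=17, Q4=24. Nearest is Z6 (5).
From Z6: distances to unvisited — T3=9, L5=20, Q4=27. Nearest is T3 (9).
From T3: distances to unvisited — L5=29, Q4=36. Nearest is L5 (29).
From L5: distances to unvisited — Q4=7. Nearest is Q4 (7).
Return Q4→HQ: 21.
Total = 15 + 5 + 9 + 29 + 7 + 21 = 86.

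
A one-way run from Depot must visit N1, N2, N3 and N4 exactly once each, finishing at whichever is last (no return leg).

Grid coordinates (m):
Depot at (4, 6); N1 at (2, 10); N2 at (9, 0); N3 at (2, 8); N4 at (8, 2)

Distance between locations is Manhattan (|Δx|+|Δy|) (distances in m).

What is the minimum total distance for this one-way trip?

Shortest open route: 23 m.

There are 4! = 24 possible orderings.
Depot → N1 → N2 → N3 → N4: 6+17+15+12 = 50
Depot → N1 → N2 → N4 → N3: 6+17+3+12 = 38
Depot → N1 → N3 → N2 → N4: 6+2+15+3 = 26
Depot → N1 → N3 → N4 → N2: 6+2+12+3 = 23
Depot → N1 → N4 → N2 → N3: 6+14+3+15 = 38
Depot → N1 → N4 → N3 → N2: 6+14+12+15 = 47
Depot → N2 → N1 → N3 → N4: 11+17+2+12 = 42
Depot → N2 → N1 → N4 → N3: 11+17+14+12 = 54
Depot → N2 → N3 → N1 → N4: 11+15+2+14 = 42
Depot → N2 → N3 → N4 → N1: 11+15+12+14 = 52
Depot → N2 → N4 → N1 → N3: 11+3+14+2 = 30
Depot → N2 → N4 → N3 → N1: 11+3+12+2 = 28
Depot → N3 → N1 → N2 → N4: 4+2+17+3 = 26
Depot → N3 → N1 → N4 → N2: 4+2+14+3 = 23
… (10 more)
The minimum is 23.
One shortest path: Depot → N1 → N3 → N4 → N2.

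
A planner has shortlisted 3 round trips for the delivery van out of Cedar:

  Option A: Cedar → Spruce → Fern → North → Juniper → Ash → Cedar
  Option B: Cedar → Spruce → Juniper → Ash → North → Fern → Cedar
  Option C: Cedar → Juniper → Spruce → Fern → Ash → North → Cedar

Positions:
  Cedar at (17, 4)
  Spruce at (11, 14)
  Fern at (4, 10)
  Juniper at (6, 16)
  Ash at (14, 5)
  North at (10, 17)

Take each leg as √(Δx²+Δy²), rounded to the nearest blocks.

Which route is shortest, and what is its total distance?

Option A: 12 + 8 + 9 + 4 + 14 + 3 = 50
Option B: 12 + 5 + 14 + 13 + 9 + 14 = 67
Option C: 16 + 5 + 8 + 11 + 13 + 15 = 68

Shortest is Option A, total 50 blocks.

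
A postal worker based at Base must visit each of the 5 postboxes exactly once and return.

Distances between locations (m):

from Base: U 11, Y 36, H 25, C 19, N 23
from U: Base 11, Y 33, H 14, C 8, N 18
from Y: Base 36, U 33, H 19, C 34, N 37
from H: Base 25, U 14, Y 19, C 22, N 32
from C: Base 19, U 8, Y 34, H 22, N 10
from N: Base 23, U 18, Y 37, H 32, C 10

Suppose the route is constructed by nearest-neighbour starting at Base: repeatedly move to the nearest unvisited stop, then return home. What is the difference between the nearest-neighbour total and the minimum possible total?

The nearest-neighbour route is 6 m longer than optimal.

Base: U=11, C=19, N=23, H=25, Y=36 ⇒ U
U: C=8, H=14, N=18, Y=33 ⇒ C
C: N=10, H=22, Y=34 ⇒ N
N: H=32, Y=37 ⇒ H
H: Y=19 ⇒ Y
NN route Base → U → C → N → H → Y → Base costs 116.
Optimal: Base → U → H → Y → N → C → Base costs 110 (by enumerating all 60 distinct tours).
Excess = 116 − 110 = 6.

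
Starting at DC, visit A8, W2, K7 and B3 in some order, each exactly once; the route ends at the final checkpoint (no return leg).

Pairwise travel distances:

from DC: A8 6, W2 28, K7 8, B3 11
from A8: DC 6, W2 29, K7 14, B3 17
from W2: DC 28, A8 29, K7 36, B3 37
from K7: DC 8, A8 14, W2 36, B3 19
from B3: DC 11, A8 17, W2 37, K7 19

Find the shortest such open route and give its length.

There are 4! = 24 possible orderings.
DC - A8 - W2 - K7 - B3: 6+29+36+19 = 90
DC - A8 - W2 - B3 - K7: 6+29+37+19 = 91
DC - A8 - K7 - W2 - B3: 6+14+36+37 = 93
DC - A8 - K7 - B3 - W2: 6+14+19+37 = 76
DC - A8 - B3 - W2 - K7: 6+17+37+36 = 96
DC - A8 - B3 - K7 - W2: 6+17+19+36 = 78
DC - W2 - A8 - K7 - B3: 28+29+14+19 = 90
DC - W2 - A8 - B3 - K7: 28+29+17+19 = 93
DC - W2 - K7 - A8 - B3: 28+36+14+17 = 95
DC - W2 - K7 - B3 - A8: 28+36+19+17 = 100
DC - W2 - B3 - A8 - K7: 28+37+17+14 = 96
DC - W2 - B3 - K7 - A8: 28+37+19+14 = 98
DC - K7 - A8 - W2 - B3: 8+14+29+37 = 88
DC - K7 - A8 - B3 - W2: 8+14+17+37 = 76
… (10 more)
DC - K7 - B3 - A8 - W2: 8+19+17+29 = 73  ← best
The minimum is 73.
One shortest path: DC → K7 → B3 → A8 → W2.

73 — the minimum one-way total.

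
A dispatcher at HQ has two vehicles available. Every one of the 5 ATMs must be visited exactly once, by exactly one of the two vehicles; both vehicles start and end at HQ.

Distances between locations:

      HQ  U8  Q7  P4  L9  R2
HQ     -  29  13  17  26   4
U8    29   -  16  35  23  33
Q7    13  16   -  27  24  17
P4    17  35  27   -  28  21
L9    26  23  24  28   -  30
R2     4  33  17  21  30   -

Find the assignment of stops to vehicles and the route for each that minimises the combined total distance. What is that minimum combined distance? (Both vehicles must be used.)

105 — the smallest possible combined total.

Try each way of splitting the stops between the two vehicles (each non-empty) and, for each split, find the best tour for each vehicle:
  {U8} + {Q7, P4, L9, R2}: 58 + 90 = 148
  {Q7} + {U8, P4, L9, R2}: 26 + 105 = 131
  {U8, Q7} + {P4, L9, R2}: 58 + 79 = 137
  {P4} + {U8, Q7, L9, R2}: 34 + 86 = 120
  {U8, P4} + {Q7, L9, R2}: 81 + 71 = 152
  {Q7, P4} + {U8, L9, R2}: 57 + 86 = 143
  … (15 splits in total)
  {U8, Q7, P4, L9} + {R2}: 97 + 8 = 105  ← best
Best: vehicle 1 HQ → Q7 → U8 → L9 → P4 → HQ = 97; vehicle 2 HQ → R2 → HQ = 8; combined 105.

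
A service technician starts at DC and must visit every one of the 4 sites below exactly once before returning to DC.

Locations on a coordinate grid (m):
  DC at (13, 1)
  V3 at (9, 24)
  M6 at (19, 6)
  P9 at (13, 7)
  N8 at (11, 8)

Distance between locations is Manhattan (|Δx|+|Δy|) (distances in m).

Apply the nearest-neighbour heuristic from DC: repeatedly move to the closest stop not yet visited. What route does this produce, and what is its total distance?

74 m along DC → P9 → N8 → M6 → V3 → DC.

At DC the remaining stops are P9 6, N8 9, M6 11, V3 27; go to P9.
At P9 the remaining stops are N8 3, M6 7, V3 21; go to N8.
At N8 the remaining stops are M6 10, V3 18; go to M6.
At M6 the remaining stops are V3 28; go to V3.
Return V3→DC: 27.
Total = 6 + 3 + 10 + 28 + 27 = 74.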